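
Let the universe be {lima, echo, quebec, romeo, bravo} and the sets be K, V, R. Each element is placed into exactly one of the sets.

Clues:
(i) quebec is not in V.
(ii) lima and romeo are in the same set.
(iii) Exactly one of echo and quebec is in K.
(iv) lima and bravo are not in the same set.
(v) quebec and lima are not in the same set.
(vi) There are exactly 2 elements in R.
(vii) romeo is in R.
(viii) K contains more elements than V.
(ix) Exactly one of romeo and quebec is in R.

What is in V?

V = {echo}

From (i): quebec ∉ V.
From (vii): romeo ∈ R.
(ii): lima matches romeo: lima ∉ K.
(ii): lima matches romeo: lima ∉ V.
(ii): lima matches romeo: lima ∈ R.
(iv): bravo ∉ R.
(v): quebec ∉ R.
(vi): R already has 2, so the rest are out.
Only one set left: quebec ∈ K.
(iii) (exactly one): echo ∉ K.
Only one set left: echo ∈ V.
Suppose bravo ∈ V: no assignment then satisfies all the clues, so bravo ∉ V.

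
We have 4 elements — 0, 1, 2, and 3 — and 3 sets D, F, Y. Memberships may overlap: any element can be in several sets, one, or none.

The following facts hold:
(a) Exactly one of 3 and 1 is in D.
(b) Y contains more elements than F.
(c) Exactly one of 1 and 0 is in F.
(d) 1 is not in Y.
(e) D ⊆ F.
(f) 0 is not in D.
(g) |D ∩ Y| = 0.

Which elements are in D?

D = {1}

From (d): 1 ∉ Y.
From (f): 0 ∉ D.
Suppose 1 ∉ D: no assignment then satisfies all the clues, so 1 ∈ D.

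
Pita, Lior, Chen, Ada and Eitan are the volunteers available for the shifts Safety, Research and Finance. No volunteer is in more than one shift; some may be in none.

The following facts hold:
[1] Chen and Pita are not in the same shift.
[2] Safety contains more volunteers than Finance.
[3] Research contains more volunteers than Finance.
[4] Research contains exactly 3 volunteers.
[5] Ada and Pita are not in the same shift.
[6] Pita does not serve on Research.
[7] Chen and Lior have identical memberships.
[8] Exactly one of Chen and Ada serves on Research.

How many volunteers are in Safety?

1

From (6): Pita ∉ Research.
Suppose Pita ∈ Finance: no assignment then satisfies all the clues, so Pita ∉ Finance.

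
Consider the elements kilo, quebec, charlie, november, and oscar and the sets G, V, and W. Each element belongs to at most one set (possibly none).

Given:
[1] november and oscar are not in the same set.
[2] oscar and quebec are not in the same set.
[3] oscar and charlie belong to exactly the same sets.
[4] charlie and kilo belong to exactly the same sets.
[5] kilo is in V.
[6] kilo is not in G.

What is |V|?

3

From (5): kilo ∈ V.
(4): charlie matches kilo: charlie ∉ G.
(4): charlie matches kilo: charlie ∈ V.
(3): oscar matches charlie: oscar ∉ G.
(3): oscar matches charlie: oscar ∈ V.
(1): november ∉ V.
(2): quebec ∉ V.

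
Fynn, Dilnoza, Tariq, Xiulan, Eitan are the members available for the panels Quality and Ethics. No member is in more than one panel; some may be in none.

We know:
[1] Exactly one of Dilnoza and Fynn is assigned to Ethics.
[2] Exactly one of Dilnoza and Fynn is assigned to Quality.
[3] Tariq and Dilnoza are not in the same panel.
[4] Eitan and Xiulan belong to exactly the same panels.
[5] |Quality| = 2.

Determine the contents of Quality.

Quality = {Fynn, Tariq}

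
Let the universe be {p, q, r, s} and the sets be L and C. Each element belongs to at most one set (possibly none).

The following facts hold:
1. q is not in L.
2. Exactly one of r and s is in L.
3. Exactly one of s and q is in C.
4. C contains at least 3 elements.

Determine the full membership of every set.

L = {s}; C = {p, q, r}

From (1): q ∉ L.
Suppose p ∈ L: no assignment then satisfies all the clues, so p ∉ L.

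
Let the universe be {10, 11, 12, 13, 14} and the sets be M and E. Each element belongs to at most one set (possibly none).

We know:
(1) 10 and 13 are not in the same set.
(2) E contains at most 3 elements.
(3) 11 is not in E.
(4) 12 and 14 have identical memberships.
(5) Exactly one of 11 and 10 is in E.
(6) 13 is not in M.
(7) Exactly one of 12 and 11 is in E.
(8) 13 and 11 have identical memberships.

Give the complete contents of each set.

From (3): 11 ∉ E.
From (6): 13 ∉ M.
(5) (exactly one): 10 ∈ E.
(7) (exactly one): 12 ∈ E.
(8): 11 matches 13: 11 ∉ M.
(8): 13 matches 11: 13 ∉ E.
(4): 14 matches 12: 14 ∉ M.
(4): 14 matches 12: 14 ∈ E.

M = {}; E = {10, 12, 14}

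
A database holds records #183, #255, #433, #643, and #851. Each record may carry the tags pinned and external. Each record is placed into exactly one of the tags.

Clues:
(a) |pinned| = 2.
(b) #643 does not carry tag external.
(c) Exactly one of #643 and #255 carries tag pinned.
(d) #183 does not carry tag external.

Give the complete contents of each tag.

pinned = {#183, #643}; external = {#255, #433, #851}

From (b): #643 ∉ external.
From (d): #183 ∉ external.
Only one tag left: #183 ∈ pinned.
Only one tag left: #643 ∈ pinned.
(a): pinned already has 2, so the rest are out.
Only one tag left: #255 ∈ external.
Only one tag left: #433 ∈ external.
Only one tag left: #851 ∈ external.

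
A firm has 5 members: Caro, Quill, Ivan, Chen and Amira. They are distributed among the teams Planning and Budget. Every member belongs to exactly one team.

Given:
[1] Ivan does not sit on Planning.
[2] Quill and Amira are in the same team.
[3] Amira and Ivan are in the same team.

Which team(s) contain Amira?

Amira: Budget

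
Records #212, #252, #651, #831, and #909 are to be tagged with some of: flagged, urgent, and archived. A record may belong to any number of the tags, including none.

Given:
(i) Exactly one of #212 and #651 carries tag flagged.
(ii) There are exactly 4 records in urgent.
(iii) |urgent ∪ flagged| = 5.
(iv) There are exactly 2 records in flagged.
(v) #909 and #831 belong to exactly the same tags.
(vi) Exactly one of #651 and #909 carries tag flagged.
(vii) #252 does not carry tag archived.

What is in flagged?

flagged = {#252, #651}

From (vii): #252 ∉ archived.
Suppose #212 ∈ flagged: no assignment then satisfies all the clues, so #212 ∉ flagged.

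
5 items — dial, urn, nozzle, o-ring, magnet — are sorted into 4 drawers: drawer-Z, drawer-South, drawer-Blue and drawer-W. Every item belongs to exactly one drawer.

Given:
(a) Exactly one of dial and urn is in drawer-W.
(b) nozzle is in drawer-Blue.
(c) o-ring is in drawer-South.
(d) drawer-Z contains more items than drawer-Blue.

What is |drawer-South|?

1

From (b): nozzle ∈ drawer-Blue.
From (c): o-ring ∈ drawer-South.
Suppose dial ∈ drawer-South: no assignment then satisfies all the clues, so dial ∉ drawer-South.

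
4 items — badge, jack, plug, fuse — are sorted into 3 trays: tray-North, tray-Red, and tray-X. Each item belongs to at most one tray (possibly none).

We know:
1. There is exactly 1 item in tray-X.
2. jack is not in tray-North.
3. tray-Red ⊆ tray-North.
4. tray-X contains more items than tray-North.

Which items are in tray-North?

tray-North = {}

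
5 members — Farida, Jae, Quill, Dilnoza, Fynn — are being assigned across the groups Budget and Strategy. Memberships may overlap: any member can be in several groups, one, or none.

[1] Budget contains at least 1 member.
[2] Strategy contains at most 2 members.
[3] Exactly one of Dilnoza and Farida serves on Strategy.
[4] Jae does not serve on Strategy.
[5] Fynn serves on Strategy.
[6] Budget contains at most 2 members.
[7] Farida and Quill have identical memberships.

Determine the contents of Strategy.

Strategy = {Dilnoza, Fynn}

From (4): Jae ∉ Strategy.
From (5): Fynn ∈ Strategy.
Suppose Farida ∈ Strategy: no assignment then satisfies all the clues, so Farida ∉ Strategy.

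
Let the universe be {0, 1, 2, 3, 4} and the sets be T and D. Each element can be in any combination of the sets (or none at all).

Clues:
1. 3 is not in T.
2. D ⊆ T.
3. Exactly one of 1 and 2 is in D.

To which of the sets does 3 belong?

From (1): 3 ∉ T.
(2) contrapositive: 3 ∉ D.

3: none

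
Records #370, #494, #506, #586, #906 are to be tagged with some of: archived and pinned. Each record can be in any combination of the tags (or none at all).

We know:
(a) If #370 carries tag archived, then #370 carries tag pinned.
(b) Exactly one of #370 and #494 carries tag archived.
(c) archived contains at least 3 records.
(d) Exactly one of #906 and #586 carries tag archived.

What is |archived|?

3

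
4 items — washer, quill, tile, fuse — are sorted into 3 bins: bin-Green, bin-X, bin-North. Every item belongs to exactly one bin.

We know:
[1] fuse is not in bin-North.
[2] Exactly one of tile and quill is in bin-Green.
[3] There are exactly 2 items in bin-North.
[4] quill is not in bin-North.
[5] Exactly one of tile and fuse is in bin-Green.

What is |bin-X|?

From (1): fuse ∉ bin-North.
From (4): quill ∉ bin-North.
(3): only 2 candidates remain for bin-North, so all are in.
(5) (exactly one): fuse ∈ bin-Green.
(2) (exactly one): quill ∈ bin-Green.

0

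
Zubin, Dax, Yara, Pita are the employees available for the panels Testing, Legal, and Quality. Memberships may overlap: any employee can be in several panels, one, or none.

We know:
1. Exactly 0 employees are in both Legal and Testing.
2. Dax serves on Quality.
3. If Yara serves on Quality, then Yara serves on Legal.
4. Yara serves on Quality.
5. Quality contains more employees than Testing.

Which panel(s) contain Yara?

Yara: Legal, Quality

From (2): Dax ∈ Quality.
From (4): Yara ∈ Quality.
(3): Yara ∈ Legal.
Suppose Yara ∈ Testing: no assignment then satisfies all the clues, so Yara ∉ Testing.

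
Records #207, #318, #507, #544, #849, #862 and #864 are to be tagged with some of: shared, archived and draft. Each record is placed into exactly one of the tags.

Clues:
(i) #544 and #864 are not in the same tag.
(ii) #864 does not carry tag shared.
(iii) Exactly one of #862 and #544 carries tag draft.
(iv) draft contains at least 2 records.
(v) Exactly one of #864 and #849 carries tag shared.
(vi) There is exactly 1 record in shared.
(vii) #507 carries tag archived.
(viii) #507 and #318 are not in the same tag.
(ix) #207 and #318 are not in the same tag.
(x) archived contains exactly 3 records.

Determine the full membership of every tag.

shared = {#849}; archived = {#207, #507, #544}; draft = {#318, #862, #864}

From (ii): #864 ∉ shared.
From (vii): #507 ∈ archived.
(v) (exactly one): #849 ∈ shared.
(vi): shared already has 1, so the rest are out.
(viii): #318 ∉ archived.
Only one tag left: #318 ∈ draft.
(ix): #207 ∉ draft.
Only one tag left: #207 ∈ archived.
Suppose #544 ∉ archived: no assignment then satisfies all the clues, so #544 ∈ archived.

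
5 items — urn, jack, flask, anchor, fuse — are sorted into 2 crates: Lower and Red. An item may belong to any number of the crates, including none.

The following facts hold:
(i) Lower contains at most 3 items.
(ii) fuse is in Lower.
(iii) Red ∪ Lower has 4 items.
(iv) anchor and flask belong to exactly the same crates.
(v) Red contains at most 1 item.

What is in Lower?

Lower = {anchor, flask, fuse}

From (ii): fuse ∈ Lower.
Suppose urn ∈ Lower: no assignment then satisfies all the clues, so urn ∉ Lower.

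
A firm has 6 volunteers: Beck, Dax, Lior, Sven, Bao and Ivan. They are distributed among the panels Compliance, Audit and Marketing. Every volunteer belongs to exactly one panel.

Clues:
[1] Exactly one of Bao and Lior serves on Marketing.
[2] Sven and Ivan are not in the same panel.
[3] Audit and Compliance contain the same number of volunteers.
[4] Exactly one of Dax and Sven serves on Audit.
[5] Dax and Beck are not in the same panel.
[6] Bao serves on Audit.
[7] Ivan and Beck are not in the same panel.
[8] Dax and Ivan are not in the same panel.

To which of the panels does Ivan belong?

Ivan: Marketing

From (6): Bao ∈ Audit.
(1) (exactly one): Lior ∈ Marketing.
Suppose Ivan ∈ Compliance: no assignment then satisfies all the clues, so Ivan ∉ Compliance.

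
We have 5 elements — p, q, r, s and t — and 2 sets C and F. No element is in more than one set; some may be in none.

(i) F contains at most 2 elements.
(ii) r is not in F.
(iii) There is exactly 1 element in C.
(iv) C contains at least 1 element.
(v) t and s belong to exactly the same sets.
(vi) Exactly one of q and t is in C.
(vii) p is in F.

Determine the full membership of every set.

C = {q}; F = {p}

From (ii): r ∉ F.
From (vii): p ∈ F.
Suppose q ∉ C: no assignment then satisfies all the clues, so q ∈ C.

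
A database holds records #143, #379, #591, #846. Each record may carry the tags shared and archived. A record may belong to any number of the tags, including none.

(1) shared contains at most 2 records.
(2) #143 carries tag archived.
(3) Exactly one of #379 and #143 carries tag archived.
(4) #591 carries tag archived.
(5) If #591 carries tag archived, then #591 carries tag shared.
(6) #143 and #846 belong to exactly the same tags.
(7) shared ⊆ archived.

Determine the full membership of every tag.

shared = {#591}; archived = {#143, #591, #846}

From (2): #143 ∈ archived.
From (4): #591 ∈ archived.
(3) (exactly one): #379 ∉ archived.
(5): #591 ∈ shared.
(6): #846 matches #143: #846 ∈ archived.
(7) contrapositive: #379 ∉ shared.
Suppose #143 ∈ shared: no assignment then satisfies all the clues, so #143 ∉ shared.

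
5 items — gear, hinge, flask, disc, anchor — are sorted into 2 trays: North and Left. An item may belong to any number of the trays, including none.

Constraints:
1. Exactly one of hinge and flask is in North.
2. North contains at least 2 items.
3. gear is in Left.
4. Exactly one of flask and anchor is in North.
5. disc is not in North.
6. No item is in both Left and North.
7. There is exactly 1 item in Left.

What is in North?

North = {anchor, hinge}

From (3): gear ∈ Left.
From (5): disc ∉ North.
(6) (disjoint): gear ∉ North.
(7): Left already has 1, so the rest are out.
Suppose hinge ∉ North: no assignment then satisfies all the clues, so hinge ∈ North.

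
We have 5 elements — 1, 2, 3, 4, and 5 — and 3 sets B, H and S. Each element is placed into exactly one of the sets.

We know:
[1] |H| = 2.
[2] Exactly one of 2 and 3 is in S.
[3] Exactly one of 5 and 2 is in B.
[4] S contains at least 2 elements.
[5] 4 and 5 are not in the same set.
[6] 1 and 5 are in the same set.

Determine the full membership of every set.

B = {2}; H = {1, 5}; S = {3, 4}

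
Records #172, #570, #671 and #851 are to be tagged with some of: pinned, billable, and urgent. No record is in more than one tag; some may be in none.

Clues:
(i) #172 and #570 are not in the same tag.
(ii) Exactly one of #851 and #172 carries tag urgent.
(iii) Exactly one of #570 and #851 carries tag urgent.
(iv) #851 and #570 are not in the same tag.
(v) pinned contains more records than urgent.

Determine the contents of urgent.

urgent = {#851}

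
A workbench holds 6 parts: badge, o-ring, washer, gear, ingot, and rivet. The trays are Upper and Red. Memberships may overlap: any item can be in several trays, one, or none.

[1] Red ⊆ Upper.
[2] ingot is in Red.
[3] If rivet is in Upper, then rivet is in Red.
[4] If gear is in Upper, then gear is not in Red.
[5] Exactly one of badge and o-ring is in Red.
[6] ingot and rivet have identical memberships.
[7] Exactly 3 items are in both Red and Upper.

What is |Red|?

3

From (2): ingot ∈ Red.
(1) with ingot ∈ Red: ingot ∈ Upper.
(6): rivet matches ingot: rivet ∈ Upper.
(6): rivet matches ingot: rivet ∈ Red.
Suppose washer ∈ Red: no assignment then satisfies all the clues, so washer ∉ Red.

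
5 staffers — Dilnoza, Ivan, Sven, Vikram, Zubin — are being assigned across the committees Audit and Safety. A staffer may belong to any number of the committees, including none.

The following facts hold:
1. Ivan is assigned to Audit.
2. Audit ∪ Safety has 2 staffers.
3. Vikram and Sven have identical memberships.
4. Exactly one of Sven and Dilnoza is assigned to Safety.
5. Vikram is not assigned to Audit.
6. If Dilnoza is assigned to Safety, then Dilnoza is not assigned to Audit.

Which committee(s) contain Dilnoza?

Dilnoza: Safety

From (1): Ivan ∈ Audit.
From (5): Vikram ∉ Audit.
(3): Sven matches Vikram: Sven ∉ Audit.
Suppose Dilnoza ∈ Audit: no assignment then satisfies all the clues, so Dilnoza ∉ Audit.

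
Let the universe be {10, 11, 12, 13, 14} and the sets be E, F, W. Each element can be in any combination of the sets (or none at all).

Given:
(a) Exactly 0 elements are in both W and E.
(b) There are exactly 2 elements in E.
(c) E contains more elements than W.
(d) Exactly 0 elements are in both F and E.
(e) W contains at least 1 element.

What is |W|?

1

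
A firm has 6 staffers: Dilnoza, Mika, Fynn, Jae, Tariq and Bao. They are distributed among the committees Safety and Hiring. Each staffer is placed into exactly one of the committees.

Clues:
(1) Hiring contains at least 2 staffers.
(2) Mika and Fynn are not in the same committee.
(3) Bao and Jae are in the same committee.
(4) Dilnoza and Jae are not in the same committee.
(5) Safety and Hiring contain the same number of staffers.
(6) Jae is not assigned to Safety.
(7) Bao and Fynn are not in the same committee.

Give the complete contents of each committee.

Safety = {Dilnoza, Fynn, Tariq}; Hiring = {Bao, Jae, Mika}

From (6): Jae ∉ Safety.
(3): Bao matches Jae: Bao ∉ Safety.
Only one committee left: Jae ∈ Hiring.
Only one committee left: Bao ∈ Hiring.
(4): Dilnoza ∉ Hiring.
(7): Fynn ∉ Hiring.
Only one committee left: Dilnoza ∈ Safety.
Only one committee left: Fynn ∈ Safety.
(2): Mika ∉ Safety.
Only one committee left: Mika ∈ Hiring.
Suppose Tariq ∉ Safety: no assignment then satisfies all the clues, so Tariq ∈ Safety.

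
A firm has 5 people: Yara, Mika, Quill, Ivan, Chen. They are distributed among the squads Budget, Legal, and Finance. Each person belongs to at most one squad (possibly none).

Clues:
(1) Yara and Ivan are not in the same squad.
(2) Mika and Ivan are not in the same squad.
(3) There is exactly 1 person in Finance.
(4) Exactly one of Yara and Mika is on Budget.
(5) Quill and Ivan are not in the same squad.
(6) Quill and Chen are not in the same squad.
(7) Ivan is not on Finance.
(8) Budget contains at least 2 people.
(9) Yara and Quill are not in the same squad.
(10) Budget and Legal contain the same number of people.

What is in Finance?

Finance = {Yara}

From (7): Ivan ∉ Finance.
Suppose Yara ∉ Finance: no assignment then satisfies all the clues, so Yara ∈ Finance.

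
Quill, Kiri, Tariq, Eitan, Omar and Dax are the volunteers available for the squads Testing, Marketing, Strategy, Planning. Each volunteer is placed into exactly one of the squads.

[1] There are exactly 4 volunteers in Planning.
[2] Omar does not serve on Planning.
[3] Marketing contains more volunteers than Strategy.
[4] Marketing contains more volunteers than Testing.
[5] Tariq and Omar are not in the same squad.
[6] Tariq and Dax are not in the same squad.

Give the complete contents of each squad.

Testing = {}; Marketing = {Dax, Omar}; Strategy = {}; Planning = {Eitan, Kiri, Quill, Tariq}

From (2): Omar ∉ Planning.
Suppose Quill ∈ Testing: no assignment then satisfies all the clues, so Quill ∉ Testing.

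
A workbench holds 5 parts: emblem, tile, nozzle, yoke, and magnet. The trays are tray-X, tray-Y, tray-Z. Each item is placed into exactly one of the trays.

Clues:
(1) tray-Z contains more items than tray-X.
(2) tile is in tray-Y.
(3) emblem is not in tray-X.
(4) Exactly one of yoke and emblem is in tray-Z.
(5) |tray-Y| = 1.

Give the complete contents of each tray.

tray-X = {yoke}; tray-Y = {tile}; tray-Z = {emblem, magnet, nozzle}

From (2): tile ∈ tray-Y.
From (3): emblem ∉ tray-X.
(5): tray-Y already has 1, so the rest are out.
Only one tray left: emblem ∈ tray-Z.
(4) (exactly one): yoke ∉ tray-Z.
Only one tray left: yoke ∈ tray-X.
Suppose nozzle ∈ tray-X: no assignment then satisfies all the clues, so nozzle ∉ tray-X.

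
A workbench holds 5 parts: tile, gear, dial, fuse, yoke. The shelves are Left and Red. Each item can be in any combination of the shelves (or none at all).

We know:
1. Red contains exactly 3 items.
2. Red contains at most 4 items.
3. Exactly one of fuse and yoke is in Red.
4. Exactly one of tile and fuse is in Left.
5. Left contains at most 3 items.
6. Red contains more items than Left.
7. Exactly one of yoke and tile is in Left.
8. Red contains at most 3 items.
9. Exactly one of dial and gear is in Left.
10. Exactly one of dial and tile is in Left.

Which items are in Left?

Left = {gear, tile}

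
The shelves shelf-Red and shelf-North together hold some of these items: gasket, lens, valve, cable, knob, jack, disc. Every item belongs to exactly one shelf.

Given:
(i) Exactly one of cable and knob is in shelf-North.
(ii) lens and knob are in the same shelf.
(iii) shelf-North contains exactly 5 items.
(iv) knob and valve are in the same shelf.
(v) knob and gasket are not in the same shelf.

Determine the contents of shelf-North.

shelf-North = {disc, jack, knob, lens, valve}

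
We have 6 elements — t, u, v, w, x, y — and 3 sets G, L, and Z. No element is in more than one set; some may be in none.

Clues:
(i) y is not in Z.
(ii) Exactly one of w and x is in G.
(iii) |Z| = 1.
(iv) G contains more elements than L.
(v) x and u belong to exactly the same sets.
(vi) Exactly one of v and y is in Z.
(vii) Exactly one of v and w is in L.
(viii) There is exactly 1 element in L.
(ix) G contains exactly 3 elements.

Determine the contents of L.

L = {w}

From (i): y ∉ Z.
(vi) (exactly one): v ∈ Z.
(vii) (exactly one): w ∈ L.
(viii): L already has 1, so the rest are out.
(ii) (exactly one): x ∈ G.
(iii): Z already has 1, so the rest are out.
(v): u matches x: u ∈ G.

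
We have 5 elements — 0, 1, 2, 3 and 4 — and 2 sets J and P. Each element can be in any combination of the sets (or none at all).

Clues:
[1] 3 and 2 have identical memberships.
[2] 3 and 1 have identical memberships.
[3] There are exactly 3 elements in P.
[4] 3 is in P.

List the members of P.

From (4): 3 ∈ P.
(1): 2 matches 3: 2 ∈ P.
(2): 1 matches 3: 1 ∈ P.
(3): P already has 3, so the rest are out.

P = {1, 2, 3}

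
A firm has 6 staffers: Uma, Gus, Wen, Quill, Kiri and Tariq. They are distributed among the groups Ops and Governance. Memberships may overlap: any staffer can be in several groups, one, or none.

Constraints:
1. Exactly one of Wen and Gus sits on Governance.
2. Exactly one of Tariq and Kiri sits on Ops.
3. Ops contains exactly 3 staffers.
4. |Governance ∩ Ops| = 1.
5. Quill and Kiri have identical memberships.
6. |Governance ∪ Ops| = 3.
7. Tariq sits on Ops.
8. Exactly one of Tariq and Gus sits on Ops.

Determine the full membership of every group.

Ops = {Tariq, Uma, Wen}; Governance = {Wen}

From (7): Tariq ∈ Ops.
(2) (exactly one): Kiri ∉ Ops.
(5): Quill matches Kiri: Quill ∉ Ops.
(8) (exactly one): Gus ∉ Ops.
(3): only 3 candidates remain for Ops, so all are in.
Suppose Uma ∈ Governance: no assignment then satisfies all the clues, so Uma ∉ Governance.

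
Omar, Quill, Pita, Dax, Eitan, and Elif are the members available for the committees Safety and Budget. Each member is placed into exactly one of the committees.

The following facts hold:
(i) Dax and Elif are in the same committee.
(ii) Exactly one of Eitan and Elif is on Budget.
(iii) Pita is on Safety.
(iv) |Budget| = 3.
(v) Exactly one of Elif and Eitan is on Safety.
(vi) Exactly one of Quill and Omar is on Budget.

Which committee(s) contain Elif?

Elif: Budget

From (iii): Pita ∈ Safety.
Suppose Elif ∈ Safety: no assignment then satisfies all the clues, so Elif ∉ Safety.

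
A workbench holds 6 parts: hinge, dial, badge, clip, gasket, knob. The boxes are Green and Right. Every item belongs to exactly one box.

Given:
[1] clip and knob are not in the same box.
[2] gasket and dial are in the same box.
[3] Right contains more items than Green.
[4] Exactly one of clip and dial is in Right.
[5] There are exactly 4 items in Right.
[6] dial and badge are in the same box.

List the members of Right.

Right = {badge, dial, gasket, knob}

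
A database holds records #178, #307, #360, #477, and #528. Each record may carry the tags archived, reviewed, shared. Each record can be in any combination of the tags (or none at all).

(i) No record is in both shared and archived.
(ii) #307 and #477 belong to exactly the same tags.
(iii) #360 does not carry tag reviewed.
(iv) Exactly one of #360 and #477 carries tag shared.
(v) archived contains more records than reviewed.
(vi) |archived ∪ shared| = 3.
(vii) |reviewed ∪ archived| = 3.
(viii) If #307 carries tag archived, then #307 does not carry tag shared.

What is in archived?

archived = {#307, #477}

From (iii): #360 ∉ reviewed.
Suppose #178 ∈ archived: no assignment then satisfies all the clues, so #178 ∉ archived.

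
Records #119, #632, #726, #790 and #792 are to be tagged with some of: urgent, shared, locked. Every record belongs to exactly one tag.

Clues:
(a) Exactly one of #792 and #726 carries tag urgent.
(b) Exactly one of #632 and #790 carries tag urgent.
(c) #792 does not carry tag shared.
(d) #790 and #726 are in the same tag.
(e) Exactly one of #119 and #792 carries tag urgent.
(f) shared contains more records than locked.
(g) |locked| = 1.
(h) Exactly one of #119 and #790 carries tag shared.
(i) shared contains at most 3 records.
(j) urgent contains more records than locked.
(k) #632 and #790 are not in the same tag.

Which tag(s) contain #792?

#792: urgent

From (c): #792 ∉ shared.
Suppose #792 ∉ urgent: no assignment then satisfies all the clues, so #792 ∈ urgent.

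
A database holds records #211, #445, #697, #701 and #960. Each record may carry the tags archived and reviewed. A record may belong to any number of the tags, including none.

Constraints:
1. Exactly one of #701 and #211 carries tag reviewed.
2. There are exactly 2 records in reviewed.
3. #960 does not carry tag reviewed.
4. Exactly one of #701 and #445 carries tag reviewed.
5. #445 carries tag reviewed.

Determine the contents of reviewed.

From (3): #960 ∉ reviewed.
From (5): #445 ∈ reviewed.
(4) (exactly one): #701 ∉ reviewed.
(1) (exactly one): #211 ∈ reviewed.
(2): reviewed already has 2, so the rest are out.

reviewed = {#211, #445}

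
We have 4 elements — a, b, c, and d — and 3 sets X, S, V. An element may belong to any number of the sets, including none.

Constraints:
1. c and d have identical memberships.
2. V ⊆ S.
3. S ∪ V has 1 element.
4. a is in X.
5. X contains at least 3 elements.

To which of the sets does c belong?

c: X

From (4): a ∈ X.
Suppose c ∉ X: no assignment then satisfies all the clues, so c ∈ X.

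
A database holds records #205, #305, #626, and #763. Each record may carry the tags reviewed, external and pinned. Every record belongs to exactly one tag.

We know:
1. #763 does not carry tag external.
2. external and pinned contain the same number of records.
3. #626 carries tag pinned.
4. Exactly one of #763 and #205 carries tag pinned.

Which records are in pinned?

pinned = {#626, #763}

From (1): #763 ∉ external.
From (3): #626 ∈ pinned.
Suppose #205 ∈ pinned: no assignment then satisfies all the clues, so #205 ∉ pinned.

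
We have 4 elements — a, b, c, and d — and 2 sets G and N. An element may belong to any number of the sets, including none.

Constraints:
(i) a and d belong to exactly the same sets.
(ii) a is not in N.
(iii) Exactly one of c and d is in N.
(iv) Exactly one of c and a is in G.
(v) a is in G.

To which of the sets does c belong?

From (ii): a ∉ N.
From (v): a ∈ G.
(i): d matches a: d ∈ G.
(i): d matches a: d ∉ N.
(iii) (exactly one): c ∈ N.
(iv) (exactly one): c ∉ G.

c: N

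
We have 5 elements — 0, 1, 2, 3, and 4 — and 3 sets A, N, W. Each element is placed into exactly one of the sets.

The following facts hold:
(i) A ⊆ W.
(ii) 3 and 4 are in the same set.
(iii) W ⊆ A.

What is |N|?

5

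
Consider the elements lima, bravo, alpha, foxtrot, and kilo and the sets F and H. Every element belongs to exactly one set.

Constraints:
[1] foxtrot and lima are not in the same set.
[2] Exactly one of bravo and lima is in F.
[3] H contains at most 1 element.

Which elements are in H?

H = {lima}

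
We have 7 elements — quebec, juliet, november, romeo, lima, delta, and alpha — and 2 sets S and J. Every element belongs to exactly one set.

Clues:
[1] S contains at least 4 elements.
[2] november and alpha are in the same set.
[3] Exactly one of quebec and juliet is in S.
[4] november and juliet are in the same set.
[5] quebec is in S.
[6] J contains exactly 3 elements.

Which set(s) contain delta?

From (5): quebec ∈ S.
(3) (exactly one): juliet ∉ S.
(4): november matches juliet: november ∉ S.
Only one set left: juliet ∈ J.
Only one set left: november ∈ J.
(2): alpha matches november: alpha ∉ S.
(2): alpha matches november: alpha ∈ J.
(6): J already has 3, so the rest are out.
Only one set left: romeo ∈ S.
Only one set left: lima ∈ S.
Only one set left: delta ∈ S.

delta: S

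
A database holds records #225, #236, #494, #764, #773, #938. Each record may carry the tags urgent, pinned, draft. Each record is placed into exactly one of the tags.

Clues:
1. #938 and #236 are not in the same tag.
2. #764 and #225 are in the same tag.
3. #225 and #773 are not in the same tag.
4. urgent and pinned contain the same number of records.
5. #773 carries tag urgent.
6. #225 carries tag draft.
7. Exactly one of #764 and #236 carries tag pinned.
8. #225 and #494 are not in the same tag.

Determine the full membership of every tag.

urgent = {#773, #938}; pinned = {#236, #494}; draft = {#225, #764}

From (5): #773 ∈ urgent.
From (6): #225 ∈ draft.
(2): #764 matches #225: #764 ∉ urgent.
(2): #764 matches #225: #764 ∉ pinned.
(2): #764 matches #225: #764 ∈ draft.
(7) (exactly one): #236 ∈ pinned.
(8): #494 ∉ draft.
(1): #938 ∉ pinned.
Suppose #494 ∈ urgent: no assignment then satisfies all the clues, so #494 ∉ urgent.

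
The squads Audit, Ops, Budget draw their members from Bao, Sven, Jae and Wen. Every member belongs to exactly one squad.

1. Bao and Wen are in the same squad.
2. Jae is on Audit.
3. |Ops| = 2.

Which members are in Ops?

Ops = {Bao, Wen}

From (2): Jae ∈ Audit.
Suppose Bao ∉ Ops: no assignment then satisfies all the clues, so Bao ∈ Ops.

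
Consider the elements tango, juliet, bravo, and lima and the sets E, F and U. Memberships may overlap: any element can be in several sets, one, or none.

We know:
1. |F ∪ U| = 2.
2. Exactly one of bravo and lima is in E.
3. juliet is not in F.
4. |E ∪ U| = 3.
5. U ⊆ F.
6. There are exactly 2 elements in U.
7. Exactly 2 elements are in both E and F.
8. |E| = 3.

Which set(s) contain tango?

From (3): juliet ∉ F.
(5) contrapositive: juliet ∉ U.
Suppose tango ∉ E: no assignment then satisfies all the clues, so tango ∈ E.

tango: E, F, U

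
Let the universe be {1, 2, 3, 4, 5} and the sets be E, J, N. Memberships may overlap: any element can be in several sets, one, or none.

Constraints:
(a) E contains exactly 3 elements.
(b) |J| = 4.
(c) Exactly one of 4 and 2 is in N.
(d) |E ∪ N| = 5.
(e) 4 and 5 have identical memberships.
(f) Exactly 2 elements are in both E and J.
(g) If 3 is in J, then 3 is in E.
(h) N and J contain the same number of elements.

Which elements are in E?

E = {1, 2, 3}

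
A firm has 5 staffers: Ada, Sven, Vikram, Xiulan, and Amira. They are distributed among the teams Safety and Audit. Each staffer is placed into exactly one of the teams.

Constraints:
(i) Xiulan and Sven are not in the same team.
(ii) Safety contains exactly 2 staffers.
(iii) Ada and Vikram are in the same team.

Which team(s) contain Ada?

Ada: Audit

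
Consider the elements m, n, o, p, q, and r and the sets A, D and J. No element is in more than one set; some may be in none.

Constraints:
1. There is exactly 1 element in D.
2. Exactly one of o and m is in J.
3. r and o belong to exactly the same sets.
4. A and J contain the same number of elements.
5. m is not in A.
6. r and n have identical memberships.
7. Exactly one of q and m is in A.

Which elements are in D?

D = {p}

From (5): m ∉ A.
(7) (exactly one): q ∈ A.
Suppose m ∈ D: no assignment then satisfies all the clues, so m ∉ D.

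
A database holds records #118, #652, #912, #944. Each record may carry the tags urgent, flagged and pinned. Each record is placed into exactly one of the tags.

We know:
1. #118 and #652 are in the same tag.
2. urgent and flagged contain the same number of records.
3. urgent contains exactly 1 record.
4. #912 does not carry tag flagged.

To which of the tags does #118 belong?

#118: pinned

From (4): #912 ∉ flagged.
Suppose #118 ∈ urgent: no assignment then satisfies all the clues, so #118 ∉ urgent.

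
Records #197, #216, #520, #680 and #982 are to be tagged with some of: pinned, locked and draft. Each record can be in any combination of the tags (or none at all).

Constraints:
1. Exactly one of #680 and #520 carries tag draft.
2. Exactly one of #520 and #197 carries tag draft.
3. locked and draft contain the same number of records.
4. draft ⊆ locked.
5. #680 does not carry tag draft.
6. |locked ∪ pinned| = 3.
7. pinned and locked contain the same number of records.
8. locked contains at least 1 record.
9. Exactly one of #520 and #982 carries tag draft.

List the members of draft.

draft = {#216, #520}

From (5): #680 ∉ draft.
(1) (exactly one): #520 ∈ draft.
(2) (exactly one): #197 ∉ draft.
(4) with #520 ∈ draft: #520 ∈ locked.
(9) (exactly one): #982 ∉ draft.
Suppose #216 ∉ draft: no assignment then satisfies all the clues, so #216 ∈ draft.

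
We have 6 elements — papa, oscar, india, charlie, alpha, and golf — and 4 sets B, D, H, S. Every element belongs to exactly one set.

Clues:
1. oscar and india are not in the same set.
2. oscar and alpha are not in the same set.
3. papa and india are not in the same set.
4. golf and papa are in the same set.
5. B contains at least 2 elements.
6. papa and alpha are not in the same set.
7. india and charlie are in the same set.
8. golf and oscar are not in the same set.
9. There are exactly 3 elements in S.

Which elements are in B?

B = {golf, papa}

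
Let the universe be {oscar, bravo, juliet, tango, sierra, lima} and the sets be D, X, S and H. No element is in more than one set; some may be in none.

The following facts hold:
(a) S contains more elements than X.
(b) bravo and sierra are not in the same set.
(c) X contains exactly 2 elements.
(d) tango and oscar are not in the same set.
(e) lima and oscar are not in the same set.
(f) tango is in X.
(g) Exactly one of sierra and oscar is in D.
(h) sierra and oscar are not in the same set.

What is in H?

H = {}

From (f): tango ∈ X.
(d): oscar ∉ X.
Suppose oscar ∈ H: no assignment then satisfies all the clues, so oscar ∉ H.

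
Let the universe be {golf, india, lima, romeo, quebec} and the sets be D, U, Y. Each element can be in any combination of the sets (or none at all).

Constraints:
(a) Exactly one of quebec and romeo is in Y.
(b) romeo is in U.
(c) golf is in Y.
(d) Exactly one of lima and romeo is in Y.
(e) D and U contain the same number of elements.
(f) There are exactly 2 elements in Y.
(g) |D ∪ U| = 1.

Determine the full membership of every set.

D = {romeo}; U = {romeo}; Y = {golf, romeo}

From (b): romeo ∈ U.
From (c): golf ∈ Y.
Suppose golf ∈ D: no assignment then satisfies all the clues, so golf ∉ D.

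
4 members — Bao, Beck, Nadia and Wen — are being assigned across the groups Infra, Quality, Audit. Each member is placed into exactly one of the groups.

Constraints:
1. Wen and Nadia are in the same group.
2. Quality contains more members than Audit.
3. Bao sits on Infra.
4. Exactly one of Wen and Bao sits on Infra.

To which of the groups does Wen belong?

Wen: Quality

From (3): Bao ∈ Infra.
(4) (exactly one): Wen ∉ Infra.
(1): Nadia matches Wen: Nadia ∉ Infra.
Suppose Wen ∉ Quality: no assignment then satisfies all the clues, so Wen ∈ Quality.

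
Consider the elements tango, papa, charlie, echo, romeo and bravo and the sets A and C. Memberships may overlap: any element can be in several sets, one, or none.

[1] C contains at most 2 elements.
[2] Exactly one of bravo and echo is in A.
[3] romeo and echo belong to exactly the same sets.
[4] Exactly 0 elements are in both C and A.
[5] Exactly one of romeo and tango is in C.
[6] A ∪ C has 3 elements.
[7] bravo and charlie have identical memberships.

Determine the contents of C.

C = {tango}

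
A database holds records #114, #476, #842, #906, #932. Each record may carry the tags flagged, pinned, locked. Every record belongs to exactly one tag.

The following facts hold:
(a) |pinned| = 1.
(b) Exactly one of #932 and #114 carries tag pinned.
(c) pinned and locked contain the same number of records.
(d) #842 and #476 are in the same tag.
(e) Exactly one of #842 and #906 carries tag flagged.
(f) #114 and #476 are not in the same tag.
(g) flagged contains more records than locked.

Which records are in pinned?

pinned = {#114}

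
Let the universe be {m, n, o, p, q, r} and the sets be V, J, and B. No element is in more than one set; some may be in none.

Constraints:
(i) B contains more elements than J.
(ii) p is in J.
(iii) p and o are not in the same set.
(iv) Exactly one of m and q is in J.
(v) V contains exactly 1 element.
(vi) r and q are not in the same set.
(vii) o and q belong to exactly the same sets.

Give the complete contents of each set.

V = {r}; J = {m, p}; B = {n, o, q}

From (ii): p ∈ J.
(iii): o ∉ J.
(vii): q matches o: q ∉ J.
(iv) (exactly one): m ∈ J.
Suppose n ∈ V: no assignment then satisfies all the clues, so n ∉ V.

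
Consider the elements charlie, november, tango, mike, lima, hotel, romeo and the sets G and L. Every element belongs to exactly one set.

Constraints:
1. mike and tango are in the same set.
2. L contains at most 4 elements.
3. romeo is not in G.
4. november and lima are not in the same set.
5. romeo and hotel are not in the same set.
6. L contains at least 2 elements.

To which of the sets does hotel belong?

hotel: G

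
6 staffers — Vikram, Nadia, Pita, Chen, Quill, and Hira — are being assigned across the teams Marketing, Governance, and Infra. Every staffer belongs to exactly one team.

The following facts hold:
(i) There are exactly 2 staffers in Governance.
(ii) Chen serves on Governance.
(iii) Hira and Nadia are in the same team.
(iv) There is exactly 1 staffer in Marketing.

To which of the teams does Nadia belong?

Nadia: Infra

From (ii): Chen ∈ Governance.
Suppose Nadia ∈ Marketing: no assignment then satisfies all the clues, so Nadia ∉ Marketing.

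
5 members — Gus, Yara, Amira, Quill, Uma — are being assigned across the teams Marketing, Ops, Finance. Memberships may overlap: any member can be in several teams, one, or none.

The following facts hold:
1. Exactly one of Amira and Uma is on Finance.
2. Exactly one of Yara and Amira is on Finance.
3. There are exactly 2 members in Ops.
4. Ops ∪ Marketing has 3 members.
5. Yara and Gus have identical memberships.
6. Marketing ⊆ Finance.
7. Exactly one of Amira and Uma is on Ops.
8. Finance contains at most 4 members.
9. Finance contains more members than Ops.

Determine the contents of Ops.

Ops = {Amira, Quill}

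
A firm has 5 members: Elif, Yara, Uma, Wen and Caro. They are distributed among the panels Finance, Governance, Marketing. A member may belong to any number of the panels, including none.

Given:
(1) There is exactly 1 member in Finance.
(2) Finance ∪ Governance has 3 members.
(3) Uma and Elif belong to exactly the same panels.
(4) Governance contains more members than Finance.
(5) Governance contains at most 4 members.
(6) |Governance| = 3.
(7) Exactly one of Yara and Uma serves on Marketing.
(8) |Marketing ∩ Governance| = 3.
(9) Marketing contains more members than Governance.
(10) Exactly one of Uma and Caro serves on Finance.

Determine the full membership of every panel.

Finance = {Caro}; Governance = {Caro, Elif, Uma}; Marketing = {Caro, Elif, Uma, Wen}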